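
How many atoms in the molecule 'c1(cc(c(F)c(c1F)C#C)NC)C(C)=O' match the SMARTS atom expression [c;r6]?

Check the 15 heavy atoms by environment: 6× c (aromatic, in 6-ring) → match; 2× F (acyclic) → no; 5× C (acyclic) → no; 1× O (acyclic) → no; 1× N (acyclic) → no.
That gives 6 matching atoms.

6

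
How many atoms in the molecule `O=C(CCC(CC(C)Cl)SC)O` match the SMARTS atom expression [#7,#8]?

The query [#7,#8] means: nitrogen or oxygen (comma = OR).
Check the 12 heavy atoms by environment: 8× C → no; 1× S → no; 1× Cl → no; 2× O → match.
That gives 2 matching atoms.

2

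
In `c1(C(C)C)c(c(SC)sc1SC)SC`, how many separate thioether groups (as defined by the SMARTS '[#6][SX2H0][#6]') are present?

3

[#6][SX2H0][#6] is the SMARTS for a thioether: an aliphatic sulfur bridging two carbons with no H on the sulfur.
The molecule carries 3 separate instances of a methylthio ether (-SCH3) meeting every constraint; each maps to a distinct set of atoms, giving 3 matches.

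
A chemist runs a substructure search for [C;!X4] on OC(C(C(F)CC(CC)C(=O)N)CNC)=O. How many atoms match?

2

The query [C;!X4] means: aliphatic carbon that does not have four total connections.
Check the 16 heavy atoms by environment: 8× C (X4) → no; 2× C (X3) → match; 2× O (X1) → no; 1× O (X2) → no; 2× N (X3) → no; 1× F (X1) → no.
That gives 2 matching atoms.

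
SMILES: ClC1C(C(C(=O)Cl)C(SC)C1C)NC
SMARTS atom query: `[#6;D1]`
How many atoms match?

3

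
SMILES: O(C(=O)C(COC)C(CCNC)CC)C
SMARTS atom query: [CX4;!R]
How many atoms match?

10

The query [CX4;!R] means: aliphatic carbon with four total connections, not in a ring.
Check the 15 heavy atoms by environment: 10× C (X4, acyclic) → match; 2× O (X2, acyclic) → no; 1× C (X3, acyclic) → no; 1× O (X1, acyclic) → no; 1× N (X3, acyclic) → no.
That gives 10 matching atoms.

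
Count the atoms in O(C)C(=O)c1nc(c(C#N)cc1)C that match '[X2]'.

3

The query [X2] means: any atom with exactly two total connections (bonds + H).
Check the 13 heavy atoms by environment: 1× n (aromatic, X2) → match; 5× c (aromatic, X3) → no; 1× C (X3) → no; 1× O (X1) → no; 1× O (X2) → match; 2× C (X4) → no; 1× C (X2) → match; 1× N (X1) → no.
Summing the matching environments: 1 + 1 + 1 = 3 matching atoms.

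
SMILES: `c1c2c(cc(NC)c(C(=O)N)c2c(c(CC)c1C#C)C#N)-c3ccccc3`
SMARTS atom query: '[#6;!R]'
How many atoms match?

7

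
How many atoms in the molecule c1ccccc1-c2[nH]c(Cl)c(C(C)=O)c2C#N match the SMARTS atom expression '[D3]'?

6

The query [D3] means: atom with exactly three heavy-atom neighbours.
Check the 17 heavy atoms by environment: 1× n (aromatic, D2) → no; 5× c (aromatic, D3) → match; 1× Cl (D1) → no; 1× C (D3) → match; 1× O (D1) → no; 1× C (D1) → no; 5× c (aromatic, D2) → no; 1× C (D2) → no; 1× N (D1) → no.
Summing the matching environments: 5 + 1 = 6 matching atoms.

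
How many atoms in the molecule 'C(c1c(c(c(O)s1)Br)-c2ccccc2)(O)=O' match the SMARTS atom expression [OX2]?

2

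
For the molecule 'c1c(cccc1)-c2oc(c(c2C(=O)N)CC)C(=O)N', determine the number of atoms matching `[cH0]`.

5

The query [cH0] means: aromatic carbon with no attached hydrogen (substituted or ring-fusion).
Check the 19 heavy atoms by environment: 1× o (aromatic, H0) → no; 5× c (aromatic, H0) → match; 5× c (aromatic, H1) → no; 2× C (H0) → no; 2× O (H0) → no; 2× N (H2) → no; 1× C (H2) → no; 1× C (H3) → no.
That gives 5 matching atoms.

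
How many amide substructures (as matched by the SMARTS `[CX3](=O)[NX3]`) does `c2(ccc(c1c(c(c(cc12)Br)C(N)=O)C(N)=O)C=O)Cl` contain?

[CX3](=O)[NX3] is the SMARTS for an amide: a carbonyl carbon bonded to a trivalent nitrogen.
The molecule carries 2 separate instances of a primary amide (-C(=O)NH2) meeting every constraint; each maps to a distinct set of atoms, giving 2 matches.

2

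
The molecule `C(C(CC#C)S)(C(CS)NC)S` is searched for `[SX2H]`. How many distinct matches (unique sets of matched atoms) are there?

[SX2H] is the SMARTS for a thiol: an aliphatic sulfur with two connections, one being H.
The molecule carries 3 separate instances of a thiol (-SH) meeting every constraint; each maps to a distinct set of atoms, giving 3 matches.

3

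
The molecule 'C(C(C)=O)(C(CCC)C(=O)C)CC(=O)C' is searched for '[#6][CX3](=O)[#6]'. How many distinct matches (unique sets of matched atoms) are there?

3

[#6][CX3](=O)[#6] is the SMARTS for a ketone: a carbonyl carbon (no H) flanked by two carbons.
The molecule carries 3 separate instances of an acetyl/ketone group (-C(=O)CH3) meeting every constraint; each maps to a distinct set of atoms, giving 3 matches.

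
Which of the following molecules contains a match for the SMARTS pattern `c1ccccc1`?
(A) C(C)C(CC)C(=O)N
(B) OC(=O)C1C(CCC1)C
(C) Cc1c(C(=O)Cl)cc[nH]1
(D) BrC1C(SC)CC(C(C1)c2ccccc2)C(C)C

c1ccccc1 describes six aromatic carbons in a ring (a benzene ring).
(A) has a methyl group (-CH3) but no six-membered all-carbon aromatic ring is present.
(B) has a methyl group (-CH3) but no six-membered all-carbon aromatic ring is present.
(C) has a methyl group (-CH3) but no six-membered all-carbon aromatic ring is present.
(D) contains a phenyl ring, which satisfies every atom and bond constraint.
So the answer is (D).

D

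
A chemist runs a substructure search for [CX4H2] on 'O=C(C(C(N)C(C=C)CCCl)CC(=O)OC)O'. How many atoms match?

3

The query [CX4H2] means: sp3 carbon (X4) with exactly two hydrogens.
Check the 17 heavy atoms by environment: 3× C (H2, X4) → match; 3× C (H1, X4) → no; 1× Cl (H0, X1) → no; 2× C (H0, X3) → no; 2× O (H0, X1) → no; 1× O (H1, X2) → no; 1× N (H2, X3) → no; 1× C (H1, X3) → no; 1× C (H2, X3) → no; 1× O (H0, X2) → no; 1× C (H3, X4) → no.
That gives 3 matching atoms.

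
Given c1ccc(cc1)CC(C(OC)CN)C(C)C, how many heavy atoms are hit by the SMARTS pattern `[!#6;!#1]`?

2

Check the 16 heavy atoms by environment: 8× C → no; 6× c (aromatic) → no; 1× O → match; 1× N → match.
Summing the matching environments: 1 + 1 = 2 matching atoms.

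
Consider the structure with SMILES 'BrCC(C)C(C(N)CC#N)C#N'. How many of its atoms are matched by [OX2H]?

0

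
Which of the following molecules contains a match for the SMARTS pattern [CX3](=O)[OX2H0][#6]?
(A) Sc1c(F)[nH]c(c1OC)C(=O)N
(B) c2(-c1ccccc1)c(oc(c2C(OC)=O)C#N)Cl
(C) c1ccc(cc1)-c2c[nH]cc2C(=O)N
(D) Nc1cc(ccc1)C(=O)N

B

[CX3](=O)[OX2H0][#6] describes a carbonyl carbon bonded to an oxygen that is itself bonded to carbon (no H on that O) (an ester).
(A) has a methoxy ether (-OCH3) but the ether oxygen is not adjacent to a C=O carbon.
(B) contains a methyl-ester group (-C(=O)OCH3), which satisfies every atom and bond constraint.
(C) has a primary amide (-C(=O)NH2) but the carbonyl is bonded to N, not to an O-C linkage.
(D) has a primary amide (-C(=O)NH2) but the carbonyl is bonded to N, not to an O-C linkage.
So the answer is (B).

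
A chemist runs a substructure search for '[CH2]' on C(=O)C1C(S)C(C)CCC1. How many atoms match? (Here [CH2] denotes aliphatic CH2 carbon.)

3

The query [CH2] means: aliphatic carbon with exactly two hydrogens.
Check the 10 heavy atoms by environment: 4× C (H1) → no; 3× C (H2) → match; 1× C (H3) → no; 1× O (H0) → no; 1× S (H1) → no.
That gives 3 matching atoms.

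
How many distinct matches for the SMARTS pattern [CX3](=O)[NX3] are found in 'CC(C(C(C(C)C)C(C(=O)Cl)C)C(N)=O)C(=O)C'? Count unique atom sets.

1

[CX3](=O)[NX3] is the SMARTS for an amide: a carbonyl carbon bonded to a trivalent nitrogen.
Exactly one fragment in the molecule meets all constraints, giving 1 match.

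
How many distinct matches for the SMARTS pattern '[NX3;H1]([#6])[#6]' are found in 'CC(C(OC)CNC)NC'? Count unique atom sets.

2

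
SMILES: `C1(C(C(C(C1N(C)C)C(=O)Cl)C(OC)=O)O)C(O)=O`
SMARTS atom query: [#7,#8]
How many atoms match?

The query [#7,#8] means: nitrogen or oxygen (comma = OR).
Check the 19 heavy atoms by environment: 11× C → no; 1× N → match; 6× O → match; 1× Cl → no.
Summing the matching environments: 1 + 6 = 7 matching atoms.

7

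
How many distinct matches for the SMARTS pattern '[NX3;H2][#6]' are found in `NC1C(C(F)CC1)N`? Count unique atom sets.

[NX3;H2][#6] is the SMARTS for a primary amine: a trivalent nitrogen with two H attached to carbon.
The molecule carries 2 separate instances of a primary amino group (-NH2) meeting every constraint; each maps to a distinct set of atoms, giving 2 matches.

2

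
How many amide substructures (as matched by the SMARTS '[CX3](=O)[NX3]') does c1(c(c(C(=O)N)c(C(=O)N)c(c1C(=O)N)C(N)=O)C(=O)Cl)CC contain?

[CX3](=O)[NX3] is the SMARTS for an amide: a carbonyl carbon bonded to a trivalent nitrogen.
The molecule carries 4 separate instances of a primary amide (-C(=O)NH2) meeting every constraint; each maps to a distinct set of atoms, giving 4 matches.

4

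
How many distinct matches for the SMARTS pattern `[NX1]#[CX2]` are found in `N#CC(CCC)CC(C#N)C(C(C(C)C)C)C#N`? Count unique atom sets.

[NX1]#[CX2] is the SMARTS for a nitrile: a nitrogen triple-bonded to a two-connected carbon.
The molecule carries 3 separate instances of a nitrile (-C#N) meeting every constraint; each maps to a distinct set of atoms, giving 3 matches.

3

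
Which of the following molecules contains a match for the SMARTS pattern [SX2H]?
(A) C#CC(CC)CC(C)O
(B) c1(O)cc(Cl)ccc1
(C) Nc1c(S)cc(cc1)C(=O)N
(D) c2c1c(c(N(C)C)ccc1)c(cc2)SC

C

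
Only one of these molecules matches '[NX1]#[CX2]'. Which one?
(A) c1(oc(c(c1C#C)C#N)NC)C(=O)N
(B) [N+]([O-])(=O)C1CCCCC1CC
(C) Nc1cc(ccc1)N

A

[NX1]#[CX2] describes a nitrogen triple-bonded to a two-connected carbon (a nitrile).
(A) contains a nitrile (-C#N), which satisfies every atom and bond constraint.
(B) has a nitro group (-[N+](=O)[O-]) but there is no C#N triple bond.
(C) has a primary amino group (-NH2) but the nitrogen is NX3 (three connections), not NX1 triple-bonded.
So the answer is (A).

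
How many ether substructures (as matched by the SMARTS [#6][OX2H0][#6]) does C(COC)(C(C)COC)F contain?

[#6][OX2H0][#6] is the SMARTS for an ether: an aliphatic oxygen bridging two carbons with no H on the oxygen.
The molecule carries 2 separate instances of a methoxy ether (-OCH3) meeting every constraint; each maps to a distinct set of atoms, giving 2 matches.

2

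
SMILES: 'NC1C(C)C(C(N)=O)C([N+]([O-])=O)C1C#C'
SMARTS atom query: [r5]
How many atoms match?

The query [r5] means: r5 matches atoms in a five-membered ring.
Check the 15 heavy atoms by environment: 5× C (in 5-ring) → match; 4× C (acyclic) → no; 1× N (charge +1, acyclic) → no; 1× O (charge -1, acyclic) → no; 2× O (acyclic) → no; 2× N (acyclic) → no.
That gives 5 matching atoms.

5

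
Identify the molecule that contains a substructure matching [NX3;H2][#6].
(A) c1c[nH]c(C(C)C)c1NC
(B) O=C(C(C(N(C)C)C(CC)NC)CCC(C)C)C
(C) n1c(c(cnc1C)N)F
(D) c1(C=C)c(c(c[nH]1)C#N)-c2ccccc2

C

[NX3;H2][#6] describes a trivalent nitrogen with two H attached to carbon (a primary amine).
(A) has an N-methylamino group (-NHCH3) but the nitrogen bears two carbons and only one H (H1), not H2.
(B) has a dimethylamino group (-N(CH3)2) but the nitrogen has H0, not H2.
(C) contains a primary amino group (-NH2), which satisfies every atom and bond constraint.
(D) has a nitrile (-C#N) but the nitrogen is NX1 (triple-bonded), not NX3 with two H.
So the answer is (C).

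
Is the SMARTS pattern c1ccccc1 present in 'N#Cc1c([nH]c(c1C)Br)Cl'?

No

The pattern c1ccccc1 describes six aromatic carbons in a ring — a benzene ring.
The closest candidate here is a methyl group (-CH3), but no six-membered all-carbon aromatic ring is present. No other fragment satisfies the full query, so there is no match.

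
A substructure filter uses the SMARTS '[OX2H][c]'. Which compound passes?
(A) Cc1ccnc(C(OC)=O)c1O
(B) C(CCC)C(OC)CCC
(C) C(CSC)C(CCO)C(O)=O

[OX2H][c] describes a hydroxyl oxygen attached to an aromatic carbon (a phenol).
(A) contains a hydroxyl group (-OH), which satisfies every atom and bond constraint.
(B) has a methoxy ether (-OCH3) but the oxygen has H0, not H1.
(C) has a hydroxyl group (-OH) but the -OH is on an aliphatic carbon, not an aromatic c.
So the answer is (A).

A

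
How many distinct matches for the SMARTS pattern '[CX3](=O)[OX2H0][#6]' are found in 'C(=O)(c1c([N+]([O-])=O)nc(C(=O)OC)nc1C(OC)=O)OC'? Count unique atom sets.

[CX3](=O)[OX2H0][#6] is the SMARTS for an ester: a carbonyl carbon bonded to an oxygen that is itself bonded to carbon (no H on that O).
The molecule carries 3 separate instances of a methyl-ester group (-C(=O)OCH3) meeting every constraint; each maps to a distinct set of atoms, giving 3 matches.

3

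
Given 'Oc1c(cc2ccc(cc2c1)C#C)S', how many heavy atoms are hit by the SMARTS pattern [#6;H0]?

Check the 14 heavy atoms by environment: 5× c (aromatic, H0) → match; 5× c (aromatic, H1) → no; 1× C (H0) → match; 1× C (H1) → no; 1× O (H1) → no; 1× S (H1) → no.
Summing the matching environments: 5 + 1 = 6 matching atoms.

6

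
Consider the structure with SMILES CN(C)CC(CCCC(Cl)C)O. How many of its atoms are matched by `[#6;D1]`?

3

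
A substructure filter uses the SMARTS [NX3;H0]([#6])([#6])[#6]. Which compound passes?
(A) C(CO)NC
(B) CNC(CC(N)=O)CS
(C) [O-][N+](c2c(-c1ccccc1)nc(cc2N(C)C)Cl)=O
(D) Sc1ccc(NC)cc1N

C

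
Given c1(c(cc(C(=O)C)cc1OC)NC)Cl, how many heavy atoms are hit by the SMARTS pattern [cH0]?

The query [cH0] means: aromatic carbon with no attached hydrogen (substituted or ring-fusion).
Check the 14 heavy atoms by environment: 4× c (aromatic, H0) → match; 2× c (aromatic, H1) → no; 2× O (H0) → no; 3× C (H3) → no; 1× N (H1) → no; 1× Cl (H0) → no; 1× C (H0) → no.
That gives 4 matching atoms.

4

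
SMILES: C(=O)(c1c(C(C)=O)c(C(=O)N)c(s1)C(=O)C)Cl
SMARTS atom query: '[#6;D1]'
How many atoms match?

2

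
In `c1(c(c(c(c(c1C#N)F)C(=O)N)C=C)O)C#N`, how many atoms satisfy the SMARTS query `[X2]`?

The query [X2] means: any atom with exactly two total connections (bonds + H).
Check the 17 heavy atoms by environment: 6× c (aromatic, X3) → no; 1× O (X2) → match; 2× C (X2) → match; 2× N (X1) → no; 3× C (X3) → no; 1× F (X1) → no; 1× O (X1) → no; 1× N (X3) → no.
Summing the matching environments: 1 + 2 = 3 matching atoms.

3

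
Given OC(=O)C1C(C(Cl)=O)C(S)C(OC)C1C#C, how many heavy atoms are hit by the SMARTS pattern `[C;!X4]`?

4

The query [C;!X4] means: aliphatic carbon that does not have four total connections.
Check the 16 heavy atoms by environment: 6× C (X4) → no; 2× O (X2) → no; 2× C (X3) → match; 2× O (X1) → no; 1× Cl (X1) → no; 2× C (X2) → match; 1× S (X2) → no.
Summing the matching environments: 2 + 2 = 4 matching atoms.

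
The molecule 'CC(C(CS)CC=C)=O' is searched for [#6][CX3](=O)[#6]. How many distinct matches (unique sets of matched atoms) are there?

[#6][CX3](=O)[#6] is the SMARTS for a ketone: a carbonyl carbon (no H) flanked by two carbons.
Exactly one fragment in the molecule meets all constraints, giving 1 match.

1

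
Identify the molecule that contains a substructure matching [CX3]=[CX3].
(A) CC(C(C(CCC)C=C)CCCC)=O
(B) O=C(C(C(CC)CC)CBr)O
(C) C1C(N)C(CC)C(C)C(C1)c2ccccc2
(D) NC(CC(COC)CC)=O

A

[CX3]=[CX3] describes a non-aromatic C=C double bond between two sp2 carbons (an alkene).
(A) contains a vinyl group (-CH=CH2), which satisfies every atom and bond constraint.
(B) has an ethyl group (-CH2CH3) but its C-C bond is a single bond between CX4 carbons, not CX3=CX3.
(C) has an ethyl group (-CH2CH3) but its C-C bond is a single bond between CX4 carbons, not CX3=CX3.
(D) has an ethyl group (-CH2CH3) but its C-C bond is a single bond between CX4 carbons, not CX3=CX3.
So the answer is (A).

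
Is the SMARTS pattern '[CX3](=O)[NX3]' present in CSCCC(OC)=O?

No

The pattern [CX3](=O)[NX3] describes a carbonyl carbon bonded to a trivalent nitrogen — an amide.
The closest candidate here is a methyl-ester group (-C(=O)OCH3), but the carbonyl is bonded to O, not to an NX3 nitrogen. No other fragment satisfies the full query, so there is no match.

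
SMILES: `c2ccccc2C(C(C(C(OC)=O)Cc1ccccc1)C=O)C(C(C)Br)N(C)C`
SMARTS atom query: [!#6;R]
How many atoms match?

0

The query [!#6;R] means: non-carbon atom that is part of a ring.
Check the 29 heavy atoms by environment: 12× C (acyclic) → no; 1× N (acyclic) → no; 12× c (aromatic, in 6-ring) → no; 1× Br (acyclic) → no; 3× O (acyclic) → no.
No environment satisfies the query, so 0 matching atoms.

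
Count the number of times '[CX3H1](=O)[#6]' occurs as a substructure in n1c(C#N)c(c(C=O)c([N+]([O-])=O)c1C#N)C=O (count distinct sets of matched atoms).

2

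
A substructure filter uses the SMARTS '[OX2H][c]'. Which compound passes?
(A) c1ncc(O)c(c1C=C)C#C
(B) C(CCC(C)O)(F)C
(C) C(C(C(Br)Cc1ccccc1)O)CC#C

A

[OX2H][c] describes a hydroxyl oxygen attached to an aromatic carbon (a phenol).
(A) contains a hydroxyl group (-OH), which satisfies every atom and bond constraint.
(B) has a hydroxyl group (-OH) but the -OH is on an aliphatic carbon, not an aromatic c.
(C) has a hydroxyl group (-OH) but the -OH is on an aliphatic carbon, not an aromatic c.
So the answer is (A).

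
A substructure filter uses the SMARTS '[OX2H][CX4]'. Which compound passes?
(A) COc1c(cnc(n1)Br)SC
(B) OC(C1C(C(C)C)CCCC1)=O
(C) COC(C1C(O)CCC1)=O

[OX2H][CX4] describes a hydroxyl oxygen bound to an sp3 (X4) carbon (an aliphatic alcohol).
(A) has a methoxy ether (-OCH3) but the oxygen has H0 (ether), not H1.
(B) has a carboxylic acid group (-C(=O)OH) but the -OH is on a CX3 carbonyl carbon, not a CX4 carbon.
(C) contains a hydroxyl group (-OH), which satisfies every atom and bond constraint.
So the answer is (C).

C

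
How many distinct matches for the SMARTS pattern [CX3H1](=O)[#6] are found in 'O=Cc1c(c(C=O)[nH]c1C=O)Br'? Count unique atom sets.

[CX3H1](=O)[#6] is the SMARTS for an aldehyde: an sp2 carbon with one H, double-bonded to O and single-bonded to carbon.
The molecule carries 3 separate instances of an aldehyde (-CHO) meeting every constraint; each maps to a distinct set of atoms, giving 3 matches.

3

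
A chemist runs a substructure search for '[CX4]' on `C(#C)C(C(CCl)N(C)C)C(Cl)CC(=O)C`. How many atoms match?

8

Check the 15 heavy atoms by environment: 8× C (X4) → match; 2× C (X2) → no; 2× Cl (X1) → no; 1× N (X3) → no; 1× C (X3) → no; 1× O (X1) → no.
That gives 8 matching atoms.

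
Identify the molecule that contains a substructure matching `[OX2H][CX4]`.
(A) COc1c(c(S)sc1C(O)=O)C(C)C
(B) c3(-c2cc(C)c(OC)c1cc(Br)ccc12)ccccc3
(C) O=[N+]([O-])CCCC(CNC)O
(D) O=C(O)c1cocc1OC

C

[OX2H][CX4] describes a hydroxyl oxygen bound to an sp3 (X4) carbon (an aliphatic alcohol).
(A) has a methoxy ether (-OCH3) but the oxygen has H0 (ether), not H1.
(B) has a methoxy ether (-OCH3) but the oxygen has H0 (ether), not H1.
(C) contains a hydroxyl group (-OH), which satisfies every atom and bond constraint.
(D) has a methoxy ether (-OCH3) but the oxygen has H0 (ether), not H1.
So the answer is (C).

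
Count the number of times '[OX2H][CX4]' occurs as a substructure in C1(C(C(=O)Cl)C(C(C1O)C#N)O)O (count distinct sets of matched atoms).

3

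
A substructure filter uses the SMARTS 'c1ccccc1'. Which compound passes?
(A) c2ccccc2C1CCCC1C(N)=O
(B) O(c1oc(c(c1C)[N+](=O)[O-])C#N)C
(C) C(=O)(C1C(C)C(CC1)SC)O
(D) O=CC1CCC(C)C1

A

c1ccccc1 describes six aromatic carbons in a ring (a benzene ring).
(A) contains a phenyl ring, which satisfies every atom and bond constraint.
(B) has a methyl group (-CH3) but no six-membered all-carbon aromatic ring is present.
(C) has a methyl group (-CH3) but no six-membered all-carbon aromatic ring is present.
(D) has a methyl group (-CH3) but no six-membered all-carbon aromatic ring is present.
So the answer is (A).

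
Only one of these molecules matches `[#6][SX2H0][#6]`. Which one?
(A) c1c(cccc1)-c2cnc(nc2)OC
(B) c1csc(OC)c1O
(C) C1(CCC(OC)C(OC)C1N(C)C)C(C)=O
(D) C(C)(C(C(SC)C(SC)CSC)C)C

D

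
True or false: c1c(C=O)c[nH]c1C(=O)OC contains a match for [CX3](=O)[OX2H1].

The pattern [CX3](=O)[OX2H1] describes an sp2 carbon double-bonded to O and single-bonded to an -OH oxygen — a carboxylic acid.
The closest candidate here is a methyl-ester group (-C(=O)OCH3), but the singly-bonded O has no H (OX2H0, not OX2H1). No other fragment satisfies the full query, so there is no match.

False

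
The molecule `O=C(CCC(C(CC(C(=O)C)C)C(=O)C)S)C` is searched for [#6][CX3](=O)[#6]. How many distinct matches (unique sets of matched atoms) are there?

3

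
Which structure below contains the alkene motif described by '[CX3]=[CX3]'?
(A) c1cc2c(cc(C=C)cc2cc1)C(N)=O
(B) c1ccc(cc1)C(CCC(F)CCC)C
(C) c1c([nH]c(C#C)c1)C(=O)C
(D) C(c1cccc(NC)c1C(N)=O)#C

[CX3]=[CX3] describes a non-aromatic C=C double bond between two sp2 carbons (an alkene).
(A) contains a vinyl group (-CH=CH2), which satisfies every atom and bond constraint.
(B) has an ethyl group (-CH2CH3) but its C-C bond is a single bond between CX4 carbons, not CX3=CX3.
(C) has an ethynyl group (-C#CH) but the C-C bond is a triple bond, not a double bond.
(D) has an ethynyl group (-C#CH) but the C-C bond is a triple bond, not a double bond.
So the answer is (A).

A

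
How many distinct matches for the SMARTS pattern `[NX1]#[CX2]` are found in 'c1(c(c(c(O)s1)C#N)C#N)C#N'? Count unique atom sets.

3

[NX1]#[CX2] is the SMARTS for a nitrile: a nitrogen triple-bonded to a two-connected carbon.
The molecule carries 3 separate instances of a nitrile (-C#N) meeting every constraint; each maps to a distinct set of atoms, giving 3 matches.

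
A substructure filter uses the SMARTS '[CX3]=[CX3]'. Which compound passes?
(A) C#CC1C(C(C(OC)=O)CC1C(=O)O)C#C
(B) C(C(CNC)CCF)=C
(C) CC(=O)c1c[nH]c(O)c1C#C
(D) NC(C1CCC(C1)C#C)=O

B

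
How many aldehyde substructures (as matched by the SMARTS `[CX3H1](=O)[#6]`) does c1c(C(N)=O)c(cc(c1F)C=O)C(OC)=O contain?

[CX3H1](=O)[#6] is the SMARTS for an aldehyde: an sp2 carbon with one H, double-bonded to O and single-bonded to carbon.
Exactly one fragment in the molecule meets all constraints, giving 1 match.

1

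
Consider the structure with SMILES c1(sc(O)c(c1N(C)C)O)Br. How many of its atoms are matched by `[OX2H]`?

2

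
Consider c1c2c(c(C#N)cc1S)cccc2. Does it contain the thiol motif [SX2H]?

The pattern [SX2H] describes an aliphatic sulfur with two connections, one being H — a thiol.
The molecule carries a thiol (-SH), whose atoms satisfy every constraint of the query, so the pattern matches.

Yes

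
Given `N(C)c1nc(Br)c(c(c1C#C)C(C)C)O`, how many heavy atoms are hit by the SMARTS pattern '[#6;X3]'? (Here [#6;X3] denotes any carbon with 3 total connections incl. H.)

5

Check the 15 heavy atoms by environment: 1× n (aromatic, X2) → no; 5× c (aromatic, X3) → match; 1× Br (X1) → no; 1× N (X3) → no; 4× C (X4) → no; 1× O (X2) → no; 2× C (X2) → no.
That gives 5 matching atoms.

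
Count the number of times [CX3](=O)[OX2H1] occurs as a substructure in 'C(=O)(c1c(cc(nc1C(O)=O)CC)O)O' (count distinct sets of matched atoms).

2

[CX3](=O)[OX2H1] is the SMARTS for a carboxylic acid: an sp2 carbon double-bonded to O and single-bonded to an -OH oxygen.
The molecule carries 2 separate instances of a carboxylic acid group (-C(=O)OH) meeting every constraint; each maps to a distinct set of atoms, giving 2 matches.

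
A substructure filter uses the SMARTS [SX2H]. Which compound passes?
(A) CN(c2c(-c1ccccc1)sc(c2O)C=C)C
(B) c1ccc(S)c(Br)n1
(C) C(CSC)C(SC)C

B

[SX2H] describes an aliphatic sulfur with two connections, one being H (a thiol).
(A) has a hydroxyl group (-OH) but it is an -OH, not an -SH.
(B) contains a thiol (-SH), which satisfies every atom and bond constraint.
(C) has a methylthio ether (-SCH3) but the sulfur has H0 (bonded to two carbons), not H1.
So the answer is (B).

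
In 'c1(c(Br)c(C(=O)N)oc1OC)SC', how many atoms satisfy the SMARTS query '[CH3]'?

2

The query [CH3] means: aliphatic carbon with exactly three hydrogens.
Check the 13 heavy atoms by environment: 1× o (aromatic, H0) → no; 4× c (aromatic, H0) → no; 1× Br (H0) → no; 1× C (H0) → no; 2× O (H0) → no; 1× N (H2) → no; 2× C (H3) → match; 1× S (H0) → no.
That gives 2 matching atoms.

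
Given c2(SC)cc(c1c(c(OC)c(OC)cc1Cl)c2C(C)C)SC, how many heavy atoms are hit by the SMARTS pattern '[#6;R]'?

10

The query [#6;R] means: carbon that is part of a ring.
Check the 22 heavy atoms by environment: 10× c (aromatic, in 6-ring) → match; 7× C (acyclic) → no; 2× S (acyclic) → no; 1× Cl (acyclic) → no; 2× O (acyclic) → no.
That gives 10 matching atoms.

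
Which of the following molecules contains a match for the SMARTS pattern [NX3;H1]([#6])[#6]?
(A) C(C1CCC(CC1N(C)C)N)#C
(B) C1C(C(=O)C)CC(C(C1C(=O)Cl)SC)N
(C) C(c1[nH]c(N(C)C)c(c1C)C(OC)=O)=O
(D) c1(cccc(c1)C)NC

[NX3;H1]([#6])[#6] describes a trivalent nitrogen with one H, bonded to two carbons (a secondary amine).
(A) has a primary amino group (-NH2) but the nitrogen has H2 and only one carbon neighbour.
(B) has a primary amino group (-NH2) but the nitrogen has H2 and only one carbon neighbour.
(C) has a dimethylamino group (-N(CH3)2) but the nitrogen has H0, not H1.
(D) contains an N-methylamino group (-NHCH3), which satisfies every atom and bond constraint.
So the answer is (D).

D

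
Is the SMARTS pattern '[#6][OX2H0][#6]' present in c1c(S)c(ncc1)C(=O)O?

No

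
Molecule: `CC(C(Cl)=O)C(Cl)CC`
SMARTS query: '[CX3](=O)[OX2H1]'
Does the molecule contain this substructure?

The pattern [CX3](=O)[OX2H1] describes an sp2 carbon double-bonded to O and single-bonded to an -OH oxygen — a carboxylic acid.
The closest candidate here is an acyl chloride (-C(=O)Cl), but the carbonyl is bonded to Cl, not to an -OH oxygen. No other fragment satisfies the full query, so there is no match.

No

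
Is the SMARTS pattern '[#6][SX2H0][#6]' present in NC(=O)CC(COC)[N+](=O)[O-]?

The pattern [#6][SX2H0][#6] describes an aliphatic sulfur bridging two carbons with no H on the sulfur — a thioether.
The closest candidate here is a methoxy ether (-OCH3), but the bridging atom is O, not S. No other fragment satisfies the full query, so there is no match.

No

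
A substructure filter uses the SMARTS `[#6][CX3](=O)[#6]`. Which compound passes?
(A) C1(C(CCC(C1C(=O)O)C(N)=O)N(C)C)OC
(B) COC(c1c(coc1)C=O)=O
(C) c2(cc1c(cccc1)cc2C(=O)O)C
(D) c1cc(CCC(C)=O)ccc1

D

[#6][CX3](=O)[#6] describes a carbonyl carbon (no H) flanked by two carbons (a ketone).
(A) has a carboxylic acid group (-C(=O)OH) but one neighbour of the carbonyl carbon is O, not C.
(B) has an aldehyde (-CHO) but the carbonyl carbon has H1, so it is not flanked by two carbons.
(C) has a carboxylic acid group (-C(=O)OH) but one neighbour of the carbonyl carbon is O, not C.
(D) contains an acetyl/ketone group (-C(=O)CH3), which satisfies every atom and bond constraint.
So the answer is (D).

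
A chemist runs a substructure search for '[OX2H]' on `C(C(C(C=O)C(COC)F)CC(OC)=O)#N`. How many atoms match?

0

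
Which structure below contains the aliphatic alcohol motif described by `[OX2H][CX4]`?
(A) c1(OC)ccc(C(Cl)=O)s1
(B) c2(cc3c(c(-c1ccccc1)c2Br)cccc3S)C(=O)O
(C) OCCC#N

C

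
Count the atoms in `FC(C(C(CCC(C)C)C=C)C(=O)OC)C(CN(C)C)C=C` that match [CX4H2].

3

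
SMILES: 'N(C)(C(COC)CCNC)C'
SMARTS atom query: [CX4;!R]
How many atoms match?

8

The query [CX4;!R] means: aliphatic carbon with four total connections, not in a ring.
Check the 11 heavy atoms by environment: 8× C (X4, acyclic) → match; 2× N (X3, acyclic) → no; 1× O (X2, acyclic) → no.
That gives 8 matching atoms.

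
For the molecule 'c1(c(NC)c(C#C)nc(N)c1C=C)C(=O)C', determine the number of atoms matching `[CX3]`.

3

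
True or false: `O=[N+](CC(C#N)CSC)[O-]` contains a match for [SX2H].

False

The pattern [SX2H] describes an aliphatic sulfur with two connections, one being H — a thiol.
The closest candidate here is a methylthio ether (-SCH3), but the sulfur has H0 (bonded to two carbons), not H1. No other fragment satisfies the full query, so there is no match.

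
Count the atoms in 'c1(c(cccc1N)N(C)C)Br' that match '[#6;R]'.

6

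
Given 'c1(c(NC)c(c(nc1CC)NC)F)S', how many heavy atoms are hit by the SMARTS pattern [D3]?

The query [D3] means: atom with exactly three heavy-atom neighbours.
Check the 14 heavy atoms by environment: 1× n (aromatic, D2) → no; 5× c (aromatic, D3) → match; 1× S (D1) → no; 1× C (D2) → no; 3× C (D1) → no; 2× N (D2) → no; 1× F (D1) → no.
That gives 5 matching atoms.

5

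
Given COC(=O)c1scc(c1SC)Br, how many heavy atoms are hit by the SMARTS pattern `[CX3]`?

1

The query [CX3] means: C with X3: aliphatic carbon with exactly 3 total connections.
Check the 12 heavy atoms by environment: 1× s (aromatic, X2) → no; 4× c (aromatic, X3) → no; 1× S (X2) → no; 2× C (X4) → no; 1× Br (X1) → no; 1× C (X3) → match; 1× O (X1) → no; 1× O (X2) → no.
That gives 1 matching atom.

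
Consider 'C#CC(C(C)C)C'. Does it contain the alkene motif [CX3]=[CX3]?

No

The pattern [CX3]=[CX3] describes a non-aromatic C=C double bond between two sp2 carbons — an alkene.
The closest candidate here is an ethynyl group (-C#CH), but the C-C bond is a triple bond, not a double bond. No other fragment satisfies the full query, so there is no match.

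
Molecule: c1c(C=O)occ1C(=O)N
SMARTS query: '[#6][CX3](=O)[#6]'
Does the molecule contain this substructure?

The pattern [#6][CX3](=O)[#6] describes a carbonyl carbon (no H) flanked by two carbons — a ketone.
The closest candidate here is a primary amide (-C(=O)NH2), but one neighbour of the carbonyl carbon is N, not C. No other fragment satisfies the full query, so there is no match.

No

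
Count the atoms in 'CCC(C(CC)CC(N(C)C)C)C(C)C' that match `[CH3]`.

The query [CH3] means: aliphatic carbon with exactly three hydrogens.
Check the 15 heavy atoms by environment: 7× C (H3) → match; 4× C (H1) → no; 3× C (H2) → no; 1× N (H0) → no.
That gives 7 matching atoms.

7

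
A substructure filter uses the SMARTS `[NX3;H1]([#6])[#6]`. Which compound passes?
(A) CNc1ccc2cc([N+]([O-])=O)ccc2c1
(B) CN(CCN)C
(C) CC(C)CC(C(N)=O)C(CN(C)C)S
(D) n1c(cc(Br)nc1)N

[NX3;H1]([#6])[#6] describes a trivalent nitrogen with one H, bonded to two carbons (a secondary amine).
(A) contains an N-methylamino group (-NHCH3), which satisfies every atom and bond constraint.
(B) has a dimethylamino group (-N(CH3)2) but the nitrogen has H0, not H1.
(C) has a primary amide (-C(=O)NH2) but the -C(=O)NH2 nitrogen has H2, not H1.
(D) has a primary amino group (-NH2) but the nitrogen has H2 and only one carbon neighbour.
So the answer is (A).

A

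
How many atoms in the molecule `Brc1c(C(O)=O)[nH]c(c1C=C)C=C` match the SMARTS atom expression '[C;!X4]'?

5

The query [C;!X4] means: aliphatic carbon that does not have four total connections.
Check the 13 heavy atoms by environment: 1× n (aromatic, X3) → no; 4× c (aromatic, X3) → no; 5× C (X3) → match; 1× Br (X1) → no; 1× O (X1) → no; 1× O (X2) → no.
That gives 5 matching atoms.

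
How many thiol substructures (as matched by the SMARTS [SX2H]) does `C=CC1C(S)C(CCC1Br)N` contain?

[SX2H] is the SMARTS for a thiol: an aliphatic sulfur with two connections, one being H.
Exactly one fragment in the molecule meets all constraints, giving 1 match.

1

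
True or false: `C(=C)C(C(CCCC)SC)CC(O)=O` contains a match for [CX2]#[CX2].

False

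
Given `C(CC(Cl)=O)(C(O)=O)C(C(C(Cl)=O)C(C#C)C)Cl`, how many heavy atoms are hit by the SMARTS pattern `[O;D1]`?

4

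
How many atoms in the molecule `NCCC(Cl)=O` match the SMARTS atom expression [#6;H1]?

0

Check the 6 heavy atoms by environment: 2× C (H2) → no; 1× C (H0) → no; 1× O (H0) → no; 1× Cl (H0) → no; 1× N (H2) → no.
No environment satisfies the query, so 0 matching atoms.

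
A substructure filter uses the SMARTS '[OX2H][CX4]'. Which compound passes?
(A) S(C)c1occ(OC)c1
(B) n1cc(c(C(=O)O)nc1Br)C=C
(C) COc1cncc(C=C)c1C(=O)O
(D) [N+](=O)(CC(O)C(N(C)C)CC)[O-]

D

[OX2H][CX4] describes a hydroxyl oxygen bound to an sp3 (X4) carbon (an aliphatic alcohol).
(A) has a methoxy ether (-OCH3) but the oxygen has H0 (ether), not H1.
(B) has a carboxylic acid group (-C(=O)OH) but the -OH is on a CX3 carbonyl carbon, not a CX4 carbon.
(C) has a methoxy ether (-OCH3) but the oxygen has H0 (ether), not H1.
(D) contains a hydroxyl group (-OH), which satisfies every atom and bond constraint.
So the answer is (D).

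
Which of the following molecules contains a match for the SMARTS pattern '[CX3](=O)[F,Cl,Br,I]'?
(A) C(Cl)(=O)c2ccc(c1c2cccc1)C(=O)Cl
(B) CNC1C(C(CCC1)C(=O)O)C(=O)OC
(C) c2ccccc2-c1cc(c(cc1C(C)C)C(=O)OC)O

[CX3](=O)[F,Cl,Br,I] describes a carbonyl carbon bonded to a halogen (an acyl halide).
(A) contains an acyl chloride (-C(=O)Cl), which satisfies every atom and bond constraint.
(B) has a carboxylic acid group (-C(=O)OH) but the carbonyl is bonded to -OH, not to a halogen.
(C) has a methyl-ester group (-C(=O)OCH3) but the carbonyl is bonded to -O-C, not to a halogen.
So the answer is (A).

A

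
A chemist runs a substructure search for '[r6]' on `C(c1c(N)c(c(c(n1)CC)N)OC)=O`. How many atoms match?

6

The query [r6] means: r6 matches atoms in a six-membered ring.
Check the 14 heavy atoms by environment: 1× n (aromatic, in 6-ring) → match; 5× c (aromatic, in 6-ring) → match; 2× N (acyclic) → no; 2× O (acyclic) → no; 4× C (acyclic) → no.
Summing the matching environments: 1 + 5 = 6 matching atoms.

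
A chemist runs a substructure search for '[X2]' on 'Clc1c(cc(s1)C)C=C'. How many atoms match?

The query [X2] means: any atom with exactly two total connections (bonds + H).
Check the 9 heavy atoms by environment: 1× s (aromatic, X2) → match; 4× c (aromatic, X3) → no; 1× C (X4) → no; 2× C (X3) → no; 1× Cl (X1) → no.
That gives 1 matching atom.

1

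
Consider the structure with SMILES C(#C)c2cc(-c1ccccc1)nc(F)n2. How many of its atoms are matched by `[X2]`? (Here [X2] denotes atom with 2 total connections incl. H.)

4

Check the 15 heavy atoms by environment: 2× n (aromatic, X2) → match; 10× c (aromatic, X3) → no; 1× F (X1) → no; 2× C (X2) → match.
Summing the matching environments: 2 + 2 = 4 matching atoms.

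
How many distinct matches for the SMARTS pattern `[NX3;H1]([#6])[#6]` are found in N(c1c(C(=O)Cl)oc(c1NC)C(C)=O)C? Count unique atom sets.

[NX3;H1]([#6])[#6] is the SMARTS for a secondary amine: a trivalent nitrogen with one H, bonded to two carbons.
The molecule carries 2 separate instances of an N-methylamino group (-NHCH3) meeting every constraint; each maps to a distinct set of atoms, giving 2 matches.

2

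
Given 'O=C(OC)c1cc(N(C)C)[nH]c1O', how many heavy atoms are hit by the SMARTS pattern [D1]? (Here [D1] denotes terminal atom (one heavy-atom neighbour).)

5

The query [D1] means: atom with exactly one heavy-atom neighbour (degree 1).
Check the 13 heavy atoms by environment: 1× n (aromatic, D2) → no; 3× c (aromatic, D3) → no; 1× c (aromatic, D2) → no; 1× C (D3) → no; 2× O (D1) → match; 1× O (D2) → no; 3× C (D1) → match; 1× N (D3) → no.
Summing the matching environments: 2 + 3 = 5 matching atoms.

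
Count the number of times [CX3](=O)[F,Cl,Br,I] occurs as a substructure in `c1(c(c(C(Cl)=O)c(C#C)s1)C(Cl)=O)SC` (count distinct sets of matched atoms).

2

[CX3](=O)[F,Cl,Br,I] is the SMARTS for an acyl halide: a carbonyl carbon bonded to a halogen.
The molecule carries 2 separate instances of an acyl chloride (-C(=O)Cl) meeting every constraint; each maps to a distinct set of atoms, giving 2 matches.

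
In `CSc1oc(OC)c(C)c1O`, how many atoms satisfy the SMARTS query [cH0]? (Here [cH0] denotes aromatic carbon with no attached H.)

The query [cH0] means: aromatic carbon with no attached hydrogen (substituted or ring-fusion).
Check the 11 heavy atoms by environment: 1× o (aromatic, H0) → no; 4× c (aromatic, H0) → match; 1× O (H1) → no; 1× S (H0) → no; 3× C (H3) → no; 1× O (H0) → no.
That gives 4 matching atoms.

4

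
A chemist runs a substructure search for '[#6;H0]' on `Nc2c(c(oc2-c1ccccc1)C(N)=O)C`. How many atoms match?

6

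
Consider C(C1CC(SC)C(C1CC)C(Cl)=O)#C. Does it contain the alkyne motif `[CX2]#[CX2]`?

The pattern [CX2]#[CX2] describes a carbon-carbon triple bond — an alkyne.
The molecule carries an ethynyl group (-C#CH), whose atoms satisfy every constraint of the query, so the pattern matches.

Yes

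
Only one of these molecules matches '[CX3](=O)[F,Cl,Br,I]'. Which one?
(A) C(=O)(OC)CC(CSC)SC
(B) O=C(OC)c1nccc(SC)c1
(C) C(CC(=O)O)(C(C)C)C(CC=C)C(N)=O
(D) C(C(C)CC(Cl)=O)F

D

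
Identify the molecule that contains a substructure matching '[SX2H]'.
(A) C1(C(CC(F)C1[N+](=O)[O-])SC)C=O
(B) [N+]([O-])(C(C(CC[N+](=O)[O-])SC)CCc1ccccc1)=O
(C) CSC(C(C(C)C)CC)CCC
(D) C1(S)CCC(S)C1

D

[SX2H] describes an aliphatic sulfur with two connections, one being H (a thiol).
(A) has a methylthio ether (-SCH3) but the sulfur has H0 (bonded to two carbons), not H1.
(B) has a methylthio ether (-SCH3) but the sulfur has H0 (bonded to two carbons), not H1.
(C) has a methylthio ether (-SCH3) but the sulfur has H0 (bonded to two carbons), not H1.
(D) contains a thiol (-SH), which satisfies every atom and bond constraint.
So the answer is (D).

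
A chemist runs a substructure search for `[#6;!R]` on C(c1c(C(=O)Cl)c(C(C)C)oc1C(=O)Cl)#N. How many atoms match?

Check the 16 heavy atoms by environment: 1× o (aromatic, in 5-ring) → no; 4× c (aromatic, in 5-ring) → no; 6× C (acyclic) → match; 2× O (acyclic) → no; 2× Cl (acyclic) → no; 1× N (acyclic) → no.
That gives 6 matching atoms.

6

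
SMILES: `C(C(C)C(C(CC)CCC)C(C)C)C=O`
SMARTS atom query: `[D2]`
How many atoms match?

5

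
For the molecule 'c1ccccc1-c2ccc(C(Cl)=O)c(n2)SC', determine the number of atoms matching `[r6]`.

12

The query [r6] means: r6 matches atoms in a six-membered ring.
Check the 17 heavy atoms by environment: 1× n (aromatic, in 6-ring) → match; 11× c (aromatic, in 6-ring) → match; 1× S (acyclic) → no; 2× C (acyclic) → no; 1× O (acyclic) → no; 1× Cl (acyclic) → no.
Summing the matching environments: 1 + 11 = 12 matching atoms.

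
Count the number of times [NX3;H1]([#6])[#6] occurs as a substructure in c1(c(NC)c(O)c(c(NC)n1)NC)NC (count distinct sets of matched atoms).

[NX3;H1]([#6])[#6] is the SMARTS for a secondary amine: a trivalent nitrogen with one H, bonded to two carbons.
The molecule carries 4 separate instances of an N-methylamino group (-NHCH3) meeting every constraint; each maps to a distinct set of atoms, giving 4 matches.

4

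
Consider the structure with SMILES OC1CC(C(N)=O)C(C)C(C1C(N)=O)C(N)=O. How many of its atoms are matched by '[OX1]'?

The query [OX1] means: aliphatic oxygen with one total connection — typically a carbonyl =O or an oxide.
Check the 17 heavy atoms by environment: 7× C (X4) → no; 3× C (X3) → no; 3× O (X1) → match; 3× N (X3) → no; 1× O (X2) → no.
That gives 3 matching atoms.

3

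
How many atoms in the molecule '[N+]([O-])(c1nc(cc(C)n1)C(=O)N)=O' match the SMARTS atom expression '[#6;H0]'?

The query [#6;H0] means: any carbon with no attached hydrogen.
Check the 13 heavy atoms by environment: 2× n (aromatic, H0) → no; 3× c (aromatic, H0) → match; 1× c (aromatic, H1) → no; 1× C (H0) → match; 2× O (H0) → no; 1× N (H2) → no; 1× N (charge +1, H0) → no; 1× O (charge -1, H0) → no; 1× C (H3) → no.
Summing the matching environments: 3 + 1 = 4 matching atoms.

4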